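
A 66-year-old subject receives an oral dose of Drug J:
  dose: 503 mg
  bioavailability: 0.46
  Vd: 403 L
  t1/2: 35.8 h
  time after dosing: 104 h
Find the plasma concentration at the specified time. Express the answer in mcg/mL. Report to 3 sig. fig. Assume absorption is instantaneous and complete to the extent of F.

Amount reaching circulation = F × Dose = 0.46 × 503.0 = 231.4 mg
C₀ = F·Dose / Vd = 231.4 / 403 = 0.5742 mg/L
k = ln2 / t½ = 0.693147 / 35.8 = 0.01936 h⁻¹
C = C₀ · e^(−k·t) = 0.5742 × e^(−0.01936 × 104)
  = 0.5742 × 0.1335 = 0.07666 mg/L
(0.07666 mg/L = 0.07666 mcg/mL)

0.0767 mcg/mL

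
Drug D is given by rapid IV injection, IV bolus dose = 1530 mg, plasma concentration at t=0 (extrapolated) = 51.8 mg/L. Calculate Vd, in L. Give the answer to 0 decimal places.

30 L

Vd = Dose / C₀ = 1530 / 51.8 = 29.54 L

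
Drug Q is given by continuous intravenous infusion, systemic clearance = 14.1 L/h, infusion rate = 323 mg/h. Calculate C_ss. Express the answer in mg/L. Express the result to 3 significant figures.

At steady state Css = R₀ / CL = 323 / 14.10 = 22.91 mg/L

22.9 mg/L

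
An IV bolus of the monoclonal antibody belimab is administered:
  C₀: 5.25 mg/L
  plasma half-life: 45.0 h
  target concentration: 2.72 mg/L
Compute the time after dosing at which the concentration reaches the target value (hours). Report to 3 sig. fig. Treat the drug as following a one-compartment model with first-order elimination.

k = ln2 / t½ = 0.693147 / 45.0 = 0.01540 h⁻¹
t = ln(C₀ / C) / k = ln(5.250 / 2.72) / 0.01540
  = ln(1.930) / 0.01540 = 0.6575 / 0.01540 = 42.69 h

42.7 h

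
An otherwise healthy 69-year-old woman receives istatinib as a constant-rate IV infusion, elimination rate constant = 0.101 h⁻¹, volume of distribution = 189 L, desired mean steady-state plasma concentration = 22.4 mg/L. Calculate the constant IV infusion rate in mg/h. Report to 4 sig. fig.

427.6 mg/h

CL = k × Vd = 0.1010 × 189 = 19.09 L/h
At steady state, infusion rate R₀ = Css × CL = 22.4 × 19.09 = 427.6 mg/h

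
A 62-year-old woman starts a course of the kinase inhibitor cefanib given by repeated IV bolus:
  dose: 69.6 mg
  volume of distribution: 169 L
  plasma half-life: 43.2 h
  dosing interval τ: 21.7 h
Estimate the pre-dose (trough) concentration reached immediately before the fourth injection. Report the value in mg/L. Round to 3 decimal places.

C₀ per dose = Dose / Vd = 69.6 / 169 = 0.4118 mg/L
k = ln2 / t½ = 0.693147 / 43.2 = 0.01605 h⁻¹
Fraction remaining after one interval: r = e^(−kτ) = e^(−0.01605 × 21.7) = 0.7059
Before dose 4, 3 doses have been given (aged 1τ, 2τ, 3τ).
C_trough = C₀ × (r + r² + … + r^3) = C₀ × r(1−r^3)/(1−r)
        = 0.4118 × 0.7059 × (1 − 0.3517) / (1 − 0.7059) = 0.6408 mg/L

0.641 mg/L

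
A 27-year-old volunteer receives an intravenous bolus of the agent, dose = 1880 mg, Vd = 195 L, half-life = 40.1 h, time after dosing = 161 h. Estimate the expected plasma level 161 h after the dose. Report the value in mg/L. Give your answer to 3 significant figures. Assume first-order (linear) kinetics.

0.596 mg/L

C₀ = Dose / Vd = 1880 / 195 = 9.641 mg/L
k = ln2 / t½ = 0.693147 / 40.1 = 0.01729 h⁻¹
C = C₀ · e^(−k·t) = 9.641 × e^(−0.01729 × 161)
  = 9.641 × 0.06181 = 0.5959 mg/L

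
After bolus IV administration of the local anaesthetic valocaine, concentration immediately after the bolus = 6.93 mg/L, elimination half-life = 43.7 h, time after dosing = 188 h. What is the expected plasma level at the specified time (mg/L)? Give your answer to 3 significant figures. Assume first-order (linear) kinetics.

k = ln2 / t½ = 0.693147 / 43.7 = 0.01586 h⁻¹
C = C₀ · e^(−k·t) = 6.930 × e^(−0.01586 × 188)
  = 6.930 × 0.05071 = 0.3514 mg/L

0.351 mg/L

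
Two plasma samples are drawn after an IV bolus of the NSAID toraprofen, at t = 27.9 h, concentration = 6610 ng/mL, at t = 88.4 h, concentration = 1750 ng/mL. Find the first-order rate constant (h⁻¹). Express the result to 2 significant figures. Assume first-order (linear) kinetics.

0.022 h⁻¹

k = ln(C₁/C₂) / (t₂ − t₁) = ln(6610/1750) / (88.4 − 27.9)
  = 1.329 / 60.50 = 0.02197 h⁻¹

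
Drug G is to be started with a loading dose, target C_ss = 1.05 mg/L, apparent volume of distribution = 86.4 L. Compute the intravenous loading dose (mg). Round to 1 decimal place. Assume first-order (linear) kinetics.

90.7 mg

LD = Css × Vd = 1.05 × 86.4 = 90.72 mg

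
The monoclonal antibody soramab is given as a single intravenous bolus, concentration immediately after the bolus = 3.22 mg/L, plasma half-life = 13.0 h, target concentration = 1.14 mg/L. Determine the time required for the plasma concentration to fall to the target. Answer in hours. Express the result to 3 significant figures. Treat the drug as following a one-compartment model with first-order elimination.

19.5 h

k = ln2 / t½ = 0.693147 / 13.0 = 0.05332 h⁻¹
t = ln(C₀ / C) / k = ln(3.220 / 1.14) / 0.05332
  = ln(2.825) / 0.05332 = 1.039 / 0.05332 = 19.49 h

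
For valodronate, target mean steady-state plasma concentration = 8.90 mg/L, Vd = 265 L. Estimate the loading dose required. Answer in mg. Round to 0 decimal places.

LD = Css × Vd = 8.90 × 265 = 2359 mg

2359 mg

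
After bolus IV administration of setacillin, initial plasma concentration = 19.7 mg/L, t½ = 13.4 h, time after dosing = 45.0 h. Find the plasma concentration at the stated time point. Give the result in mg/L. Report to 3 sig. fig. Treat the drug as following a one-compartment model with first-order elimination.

k = ln2 / t½ = 0.693147 / 13.4 = 0.05173 h⁻¹
C = C₀ · e^(−k·t) = 19.70 × e^(−0.05173 × 45.0)
  = 19.70 × 0.09751 = 1.921 mg/L

1.92 mg/L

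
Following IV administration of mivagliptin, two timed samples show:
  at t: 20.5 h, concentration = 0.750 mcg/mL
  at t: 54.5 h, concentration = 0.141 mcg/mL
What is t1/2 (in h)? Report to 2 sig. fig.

k = ln(C₁/C₂) / (t₂ − t₁) = ln(0.750/0.141) / (54.5 − 20.5)
  = 1.671 / 34.00 = 0.04915 h⁻¹
t½ = ln2 / k = 0.693147 / 0.04915 = 14.10 h

14 h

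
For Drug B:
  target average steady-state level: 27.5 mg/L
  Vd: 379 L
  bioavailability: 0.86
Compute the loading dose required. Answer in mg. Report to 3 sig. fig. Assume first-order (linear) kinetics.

LD = Css × Vd / F = 27.5 × 379 / 0.86 = 12120 mg

12100 mg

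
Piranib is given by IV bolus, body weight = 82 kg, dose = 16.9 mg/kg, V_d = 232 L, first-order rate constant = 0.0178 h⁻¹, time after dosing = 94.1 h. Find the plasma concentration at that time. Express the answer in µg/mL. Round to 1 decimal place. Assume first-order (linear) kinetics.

Total dose = 16.9 × 82 = 1386 mg
C₀ = Dose / Vd = 1386 / 232 = 5.974 mg/L
C = C₀ · e^(−k·t) = 5.974 × e^(−0.01780 × 94.1)
  = 5.974 × 0.1873 = 1.119 mg/L
(1.119 mg/L = 1.119 µg/mL)

1.1 µg/mL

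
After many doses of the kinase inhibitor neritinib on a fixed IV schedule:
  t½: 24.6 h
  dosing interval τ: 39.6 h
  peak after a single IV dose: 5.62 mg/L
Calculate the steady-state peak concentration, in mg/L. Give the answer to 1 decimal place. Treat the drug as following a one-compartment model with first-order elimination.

8.4 mg/L

k = ln2 / t½ = 0.693147 / 24.6 = 0.02818 h⁻¹
e^(−kτ) = e^(−0.02818 × 39.6) = 0.3276
Accumulation ratio R = 1 / (1 − e^(−kτ)) = 1 / (1 − 0.3276) = 1.487
Steady-state peak = C₀ × R = 5.62 × 1.487 = 8.357 mg/L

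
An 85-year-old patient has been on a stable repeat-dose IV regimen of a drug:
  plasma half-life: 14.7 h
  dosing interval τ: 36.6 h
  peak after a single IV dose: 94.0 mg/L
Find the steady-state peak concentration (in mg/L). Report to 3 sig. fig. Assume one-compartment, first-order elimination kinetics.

114 mg/L

k = ln2 / t½ = 0.693147 / 14.7 = 0.04715 h⁻¹
e^(−kτ) = e^(−0.04715 × 36.6) = 0.1781
Accumulation ratio R = 1 / (1 − e^(−kτ)) = 1 / (1 − 0.1781) = 1.217
Steady-state peak = C₀ × R = 94.0 × 1.217 = 114.4 mg/L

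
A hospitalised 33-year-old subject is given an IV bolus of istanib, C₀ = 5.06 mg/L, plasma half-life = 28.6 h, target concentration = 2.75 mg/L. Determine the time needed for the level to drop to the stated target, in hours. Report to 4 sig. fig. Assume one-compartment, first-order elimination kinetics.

25.16 h

k = ln2 / t½ = 0.693147 / 28.6 = 0.02424 h⁻¹
t = ln(C₀ / C) / k = ln(5.060 / 2.75) / 0.02424
  = ln(1.840) / 0.02424 = 0.6098 / 0.02424 = 25.16 h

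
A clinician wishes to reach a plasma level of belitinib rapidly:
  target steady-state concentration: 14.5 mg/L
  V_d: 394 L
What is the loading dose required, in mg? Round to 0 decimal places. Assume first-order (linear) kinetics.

5713 mg

LD = Css × Vd = 14.5 × 394 = 5713 mg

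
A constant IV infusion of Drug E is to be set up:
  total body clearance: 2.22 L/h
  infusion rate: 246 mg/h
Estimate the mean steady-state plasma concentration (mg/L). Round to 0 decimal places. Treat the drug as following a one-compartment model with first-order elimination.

At steady state Css = R₀ / CL = 246 / 2.220 = 110.8 mg/L

111 mg/L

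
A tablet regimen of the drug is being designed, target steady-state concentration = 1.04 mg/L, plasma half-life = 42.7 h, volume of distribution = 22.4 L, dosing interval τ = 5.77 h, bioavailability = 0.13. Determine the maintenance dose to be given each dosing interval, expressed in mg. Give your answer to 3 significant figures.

16.8 mg

k = ln2 / t½ = 0.693147 / 42.7 = 0.01623 h⁻¹
CL = k × Vd = 0.01623 × 22.4 = 0.3636 L/h
At steady state, F × (Dose/τ) = Css × CL.
Dose = Css × CL × τ / F = 1.04 × 0.3636 × 5.77 / 0.13 = 16.78 mg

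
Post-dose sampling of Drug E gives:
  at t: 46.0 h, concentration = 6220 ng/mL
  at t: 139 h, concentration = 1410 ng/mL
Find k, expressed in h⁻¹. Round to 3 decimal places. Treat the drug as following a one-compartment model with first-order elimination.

k = ln(C₁/C₂) / (t₂ − t₁) = ln(6220/1410) / (139 − 46.0)
  = 1.484 / 93.00 = 0.01596 h⁻¹

0.016 h⁻¹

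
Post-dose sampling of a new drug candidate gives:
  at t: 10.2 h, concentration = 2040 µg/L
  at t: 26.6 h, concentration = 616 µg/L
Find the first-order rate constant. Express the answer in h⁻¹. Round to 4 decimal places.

k = ln(C₁/C₂) / (t₂ − t₁) = ln(2040/616) / (26.6 − 10.2)
  = 1.197 / 16.40 = 0.07299 h⁻¹

0.0730 h⁻¹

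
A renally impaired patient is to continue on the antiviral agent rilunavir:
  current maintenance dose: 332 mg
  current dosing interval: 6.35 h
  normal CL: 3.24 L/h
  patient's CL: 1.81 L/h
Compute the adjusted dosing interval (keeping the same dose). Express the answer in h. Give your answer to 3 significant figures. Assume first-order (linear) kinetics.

11.4 h

To keep the same average steady-state level, dosing rate must scale with clearance.
CL ratio = 1.81 / 3.24 = 0.5586
New interval (same dose) = 6.35 / 0.5586 = 11.37 h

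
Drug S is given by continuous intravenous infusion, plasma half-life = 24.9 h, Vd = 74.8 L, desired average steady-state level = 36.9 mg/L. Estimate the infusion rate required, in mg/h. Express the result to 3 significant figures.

k = ln2 / t½ = 0.693147 / 24.9 = 0.02784 h⁻¹
CL = k × Vd = 0.02784 × 74.8 = 2.082 L/h
At steady state, infusion rate R₀ = Css × CL = 36.9 × 2.082 = 76.83 mg/h

76.8 mg/h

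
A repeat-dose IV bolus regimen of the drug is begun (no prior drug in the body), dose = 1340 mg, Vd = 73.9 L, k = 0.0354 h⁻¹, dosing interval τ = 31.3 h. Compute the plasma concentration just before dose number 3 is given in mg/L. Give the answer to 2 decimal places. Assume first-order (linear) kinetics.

7.96 mg/L

C₀ per dose = Dose / Vd = 1340 / 73.9 = 18.13 mg/L
Fraction remaining after one interval: r = e^(−kτ) = e^(−0.03540 × 31.3) = 0.3302
Before dose 3, 2 doses have been given (aged 1τ, 2τ).
C_trough = C₀ × (r + r²) = 18.13 × (0.3302 + 0.1090) = 7.963 mg/L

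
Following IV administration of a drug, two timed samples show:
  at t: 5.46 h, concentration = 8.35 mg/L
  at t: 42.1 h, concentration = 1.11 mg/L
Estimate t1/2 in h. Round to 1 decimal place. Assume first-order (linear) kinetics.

12.6 h

k = ln(C₁/C₂) / (t₂ − t₁) = ln(8.35/1.11) / (42.1 − 5.46)
  = 2.018 / 36.64 = 0.05508 h⁻¹
t½ = ln2 / k = 0.693147 / 0.05508 = 12.58 h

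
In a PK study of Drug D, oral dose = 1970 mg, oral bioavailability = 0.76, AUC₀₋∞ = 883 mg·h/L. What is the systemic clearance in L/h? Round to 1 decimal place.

1.7 L/h

CL = F·Dose / AUC = 0.76 × 1970 / 883 = 1.696 L/h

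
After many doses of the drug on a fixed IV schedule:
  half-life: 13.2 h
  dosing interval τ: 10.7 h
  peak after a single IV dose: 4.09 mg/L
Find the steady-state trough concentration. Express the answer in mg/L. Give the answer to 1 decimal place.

5.4 mg/L

k = ln2 / t½ = 0.693147 / 13.2 = 0.05251 h⁻¹
e^(−kτ) = e^(−0.05251 × 10.7) = 0.5701
Accumulation ratio R = 1 / (1 − e^(−kτ)) = 1 / (1 − 0.5701) = 2.326
Steady-state trough = C₀ × R × e^(−kτ) = 4.09 × 2.326 × 0.5701 = 5.424 mg/L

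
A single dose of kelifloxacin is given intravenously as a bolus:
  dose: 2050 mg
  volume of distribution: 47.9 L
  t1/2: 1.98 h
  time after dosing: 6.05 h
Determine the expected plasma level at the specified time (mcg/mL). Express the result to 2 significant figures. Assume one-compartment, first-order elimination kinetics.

C₀ = Dose / Vd = 2050 / 47.9 = 42.80 mg/L
k = ln2 / t½ = 0.693147 / 1.98 = 0.3501 h⁻¹
C = C₀ · e^(−k·t) = 42.80 × e^(−0.3501 × 6.05)
  = 42.80 × 0.1203 = 5.149 mg/L
(5.149 mg/L = 5.149 mcg/mL)

5.1 mcg/mL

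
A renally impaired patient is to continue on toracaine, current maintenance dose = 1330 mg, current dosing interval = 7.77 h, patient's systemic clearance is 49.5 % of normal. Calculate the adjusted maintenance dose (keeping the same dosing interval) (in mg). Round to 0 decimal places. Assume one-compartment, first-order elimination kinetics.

To keep the same average steady-state level, dosing rate must scale with clearance.
CL ratio = 49.5 / 100 = 0.4950
New dose (same interval) = 1330 × 0.4950 = 658.4 mg

658 mg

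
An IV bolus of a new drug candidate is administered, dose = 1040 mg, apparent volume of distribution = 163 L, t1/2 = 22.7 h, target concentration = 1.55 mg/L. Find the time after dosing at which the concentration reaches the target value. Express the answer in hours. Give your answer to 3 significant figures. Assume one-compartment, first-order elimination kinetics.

C₀ = Dose / Vd = 1040 / 163 = 6.380 mg/L
k = ln2 / t½ = 0.693147 / 22.7 = 0.03054 h⁻¹
t = ln(C₀ / C) / k = ln(6.380 / 1.55) / 0.03054
  = ln(4.116) / 0.03054 = 1.415 / 0.03054 = 46.33 h

46.3 h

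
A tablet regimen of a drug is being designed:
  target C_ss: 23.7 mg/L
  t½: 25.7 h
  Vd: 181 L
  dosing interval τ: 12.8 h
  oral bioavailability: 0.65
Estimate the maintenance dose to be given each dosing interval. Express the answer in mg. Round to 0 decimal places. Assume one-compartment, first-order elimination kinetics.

2278 mg

k = ln2 / t½ = 0.693147 / 25.7 = 0.02697 h⁻¹
CL = k × Vd = 0.02697 × 181 = 4.882 L/h
At steady state, F × (Dose/τ) = Css × CL.
Dose = Css × CL × τ / F = 23.7 × 4.882 × 12.8 / 0.65 = 2278 mg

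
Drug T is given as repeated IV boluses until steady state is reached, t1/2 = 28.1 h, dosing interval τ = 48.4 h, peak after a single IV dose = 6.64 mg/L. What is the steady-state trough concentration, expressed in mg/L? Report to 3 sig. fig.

k = ln2 / t½ = 0.693147 / 28.1 = 0.02467 h⁻¹
e^(−kτ) = e^(−0.02467 × 48.4) = 0.3030
Accumulation ratio R = 1 / (1 − e^(−kτ)) = 1 / (1 − 0.3030) = 1.435
Steady-state trough = C₀ × R × e^(−kτ) = 6.64 × 1.435 × 0.3030 = 2.887 mg/L

2.89 mg/L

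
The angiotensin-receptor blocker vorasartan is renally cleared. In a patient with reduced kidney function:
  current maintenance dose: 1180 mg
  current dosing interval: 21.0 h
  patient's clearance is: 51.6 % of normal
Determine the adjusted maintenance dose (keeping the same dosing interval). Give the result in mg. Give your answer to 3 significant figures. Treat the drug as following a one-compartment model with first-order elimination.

609 mg

To keep the same average steady-state level, dosing rate must scale with clearance.
CL ratio = 51.6 / 100 = 0.5160
New dose (same interval) = 1180 × 0.5160 = 608.9 mg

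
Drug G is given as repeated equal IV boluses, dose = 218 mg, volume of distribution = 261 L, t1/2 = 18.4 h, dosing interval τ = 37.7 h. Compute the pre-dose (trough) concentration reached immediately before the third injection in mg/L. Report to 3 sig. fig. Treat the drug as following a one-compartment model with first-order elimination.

C₀ per dose = Dose / Vd = 218 / 261 = 0.8352 mg/L
k = ln2 / t½ = 0.693147 / 18.4 = 0.03767 h⁻¹
Fraction remaining after one interval: r = e^(−kτ) = e^(−0.03767 × 37.7) = 0.2417
Before dose 3, 2 doses have been given (aged 1τ, 2τ).
C_trough = C₀ × (r + r²) = 0.8352 × (0.2417 + 0.05842) = 0.2507 mg/L

0.251 mg/L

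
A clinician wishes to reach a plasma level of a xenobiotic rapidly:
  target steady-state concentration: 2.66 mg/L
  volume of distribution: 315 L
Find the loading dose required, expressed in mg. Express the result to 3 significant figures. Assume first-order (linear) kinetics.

LD = Css × Vd = 2.66 × 315 = 837.9 mg

838 mg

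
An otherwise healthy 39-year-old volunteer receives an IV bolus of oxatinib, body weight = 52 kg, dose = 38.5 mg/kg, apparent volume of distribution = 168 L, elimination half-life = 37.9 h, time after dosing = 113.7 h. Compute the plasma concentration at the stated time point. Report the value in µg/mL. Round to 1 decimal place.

1.5 µg/mL

Total dose = 38.5 × 52 = 2002 mg
C₀ = Dose / Vd = 2002 / 168 = 11.92 mg/L
k = ln2 / t½ = 0.693147 / 37.9 = 0.01829 h⁻¹
t / t½ = 113.7 / 37.9 = 3 half-lives
C = C₀ × (1/2)^3 = 11.92 × 0.1250 = 1.490 mg/L
(1.490 mg/L = 1.490 µg/mL)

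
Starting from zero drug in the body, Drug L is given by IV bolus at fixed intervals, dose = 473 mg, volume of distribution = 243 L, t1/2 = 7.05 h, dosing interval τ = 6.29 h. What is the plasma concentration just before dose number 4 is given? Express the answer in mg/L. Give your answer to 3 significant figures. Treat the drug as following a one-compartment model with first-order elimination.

C₀ per dose = Dose / Vd = 473 / 243 = 1.947 mg/L
k = ln2 / t½ = 0.693147 / 7.05 = 0.09832 h⁻¹
Fraction remaining after one interval: r = e^(−kτ) = e^(−0.09832 × 6.29) = 0.5388
Before dose 4, 3 doses have been given (aged 1τ, 2τ, 3τ).
C_trough = C₀ × (r + r² + … + r^3) = C₀ × r(1−r^3)/(1−r)
        = 1.947 × 0.5388 × (1 − 0.1564) / (1 − 0.5388) = 1.919 mg/L

1.92 mg/L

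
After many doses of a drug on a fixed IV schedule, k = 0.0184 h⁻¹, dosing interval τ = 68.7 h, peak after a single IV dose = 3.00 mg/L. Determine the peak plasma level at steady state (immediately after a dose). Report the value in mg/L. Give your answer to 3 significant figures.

4.18 mg/L

e^(−kτ) = e^(−0.01840 × 68.7) = 0.2825
Accumulation ratio R = 1 / (1 − e^(−kτ)) = 1 / (1 − 0.2825) = 1.394
Steady-state peak = C₀ × R = 3.00 × 1.394 = 4.182 mg/L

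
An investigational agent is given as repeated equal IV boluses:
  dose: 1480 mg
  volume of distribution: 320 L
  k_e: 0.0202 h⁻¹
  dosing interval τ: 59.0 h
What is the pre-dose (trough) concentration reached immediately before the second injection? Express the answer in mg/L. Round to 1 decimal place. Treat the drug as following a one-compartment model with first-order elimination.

1.4 mg/L

C₀ per dose = Dose / Vd = 1480 / 320 = 4.625 mg/L
Fraction remaining after one interval: r = e^(−kτ) = e^(−0.02020 × 59.0) = 0.3037
Before dose 2, 1 dose has been given (aged 1τ).
C_trough = C₀ × r = 4.625 × 0.3037 = 1.405 mg/L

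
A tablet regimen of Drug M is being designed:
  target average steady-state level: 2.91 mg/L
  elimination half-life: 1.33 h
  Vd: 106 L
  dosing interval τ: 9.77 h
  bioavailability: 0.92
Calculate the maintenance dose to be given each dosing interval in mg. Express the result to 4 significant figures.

k = ln2 / t½ = 0.693147 / 1.33 = 0.5212 h⁻¹
CL = k × Vd = 0.5212 × 106 = 55.25 L/h
At steady state, F × (Dose/τ) = Css × CL.
Dose = Css × CL × τ / F = 2.91 × 55.25 × 9.77 / 0.92 = 1707 mg

1707 mg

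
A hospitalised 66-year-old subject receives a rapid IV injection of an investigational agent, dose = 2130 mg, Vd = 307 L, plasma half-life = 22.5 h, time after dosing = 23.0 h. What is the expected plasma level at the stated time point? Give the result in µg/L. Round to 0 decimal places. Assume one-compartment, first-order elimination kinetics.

C₀ = Dose / Vd = 2130 / 307 = 6.938 mg/L
k = ln2 / t½ = 0.693147 / 22.5 = 0.03081 h⁻¹
C = C₀ · e^(−k·t) = 6.938 × e^(−0.03081 × 23.0)
  = 6.938 × 0.4923 = 3.416 mg/L
Convert: 3.416 mg/L × 1000 = 3416 µg/L

3416 µg/L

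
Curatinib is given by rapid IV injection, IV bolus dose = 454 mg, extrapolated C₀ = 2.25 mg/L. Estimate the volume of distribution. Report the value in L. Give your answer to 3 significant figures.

202 L

Vd = Dose / C₀ = 454.0 / 2.25 = 201.8 L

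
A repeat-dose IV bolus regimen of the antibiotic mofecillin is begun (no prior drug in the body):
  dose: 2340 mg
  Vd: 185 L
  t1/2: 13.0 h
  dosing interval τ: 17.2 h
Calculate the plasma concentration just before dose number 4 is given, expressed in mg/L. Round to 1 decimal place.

7.9 mg/L

C₀ per dose = Dose / Vd = 2340 / 185 = 12.65 mg/L
k = ln2 / t½ = 0.693147 / 13.0 = 0.05332 h⁻¹
Fraction remaining after one interval: r = e^(−kτ) = e^(−0.05332 × 17.2) = 0.3997
Before dose 4, 3 doses have been given (aged 1τ, 2τ, 3τ).
C_trough = C₀ × (r + r² + … + r^3) = C₀ × r(1−r^3)/(1−r)
        = 12.65 × 0.3997 × (1 − 0.06386) / (1 − 0.3997) = 7.885 mg/L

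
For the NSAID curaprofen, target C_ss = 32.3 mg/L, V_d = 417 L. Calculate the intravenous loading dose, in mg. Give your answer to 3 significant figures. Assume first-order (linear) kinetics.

13500 mg

LD = Css × Vd = 32.3 × 417 = 13470 mg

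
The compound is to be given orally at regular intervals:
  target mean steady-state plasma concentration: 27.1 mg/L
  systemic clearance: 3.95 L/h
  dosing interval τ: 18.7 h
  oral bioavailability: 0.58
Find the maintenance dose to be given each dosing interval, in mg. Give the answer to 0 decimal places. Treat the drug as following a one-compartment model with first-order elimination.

At steady state, F × (Dose/τ) = Css × CL.
Dose = Css × CL × τ / F = 27.1 × 3.950 × 18.7 / 0.58 = 3451 mg

3451 mg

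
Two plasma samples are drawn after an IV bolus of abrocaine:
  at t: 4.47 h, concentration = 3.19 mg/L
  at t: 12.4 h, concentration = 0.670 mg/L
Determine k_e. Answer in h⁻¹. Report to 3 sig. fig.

k = ln(C₁/C₂) / (t₂ − t₁) = ln(3.19/0.670) / (12.4 − 4.47)
  = 1.560 / 7.930 = 0.1967 h⁻¹

0.197 h⁻¹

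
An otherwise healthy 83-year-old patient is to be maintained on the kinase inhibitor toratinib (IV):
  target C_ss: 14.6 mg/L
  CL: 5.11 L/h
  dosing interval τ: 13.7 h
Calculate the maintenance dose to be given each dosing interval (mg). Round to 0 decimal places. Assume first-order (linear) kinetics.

At steady state, Dose/τ = Css × CL.
Dose = Css × CL × τ = 14.6 × 5.110 × 13.7 = 1022 mg

1022 mg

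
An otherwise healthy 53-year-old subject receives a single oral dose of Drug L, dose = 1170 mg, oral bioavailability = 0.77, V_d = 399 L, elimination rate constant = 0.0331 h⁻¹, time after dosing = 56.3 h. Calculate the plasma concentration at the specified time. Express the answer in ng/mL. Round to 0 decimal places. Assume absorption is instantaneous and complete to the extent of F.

350 ng/mL

Amount reaching circulation = F × Dose = 0.77 × 1170 = 900.9 mg
C₀ = F·Dose / Vd = 900.9 / 399 = 2.258 mg/L
C = C₀ · e^(−k·t) = 2.258 × e^(−0.03310 × 56.3)
  = 2.258 × 0.1551 = 0.3502 mg/L
Convert: 0.3502 mg/L × 1000 = 350.2 ng/mL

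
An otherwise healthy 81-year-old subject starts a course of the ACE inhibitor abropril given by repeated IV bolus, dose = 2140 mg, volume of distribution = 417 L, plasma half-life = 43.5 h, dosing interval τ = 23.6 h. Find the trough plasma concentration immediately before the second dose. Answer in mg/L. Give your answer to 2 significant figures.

C₀ per dose = Dose / Vd = 2140 / 417 = 5.132 mg/L
k = ln2 / t½ = 0.693147 / 43.5 = 0.01593 h⁻¹
Fraction remaining after one interval: r = e^(−kτ) = e^(−0.01593 × 23.6) = 0.6866
Before dose 2, 1 dose has been given (aged 1τ).
C_trough = C₀ × r = 5.132 × 0.6866 = 3.524 mg/L

3.5 mg/L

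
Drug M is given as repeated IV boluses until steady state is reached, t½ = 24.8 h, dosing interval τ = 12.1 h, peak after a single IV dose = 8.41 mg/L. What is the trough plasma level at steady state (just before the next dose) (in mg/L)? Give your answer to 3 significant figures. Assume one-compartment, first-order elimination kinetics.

k = ln2 / t½ = 0.693147 / 24.8 = 0.02795 h⁻¹
e^(−kτ) = e^(−0.02795 × 12.1) = 0.7131
Accumulation ratio R = 1 / (1 − e^(−kτ)) = 1 / (1 − 0.7131) = 3.486
Steady-state trough = C₀ × R × e^(−kτ) = 8.41 × 3.486 × 0.7131 = 20.91 mg/L

20.9 mg/L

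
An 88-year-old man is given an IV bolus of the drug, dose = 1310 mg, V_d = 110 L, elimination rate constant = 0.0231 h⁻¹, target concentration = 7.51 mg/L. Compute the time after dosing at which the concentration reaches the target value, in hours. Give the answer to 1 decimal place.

20.0 h

C₀ = Dose / Vd = 1310 / 110 = 11.91 mg/L
t = ln(C₀ / C) / k = ln(11.91 / 7.51) / 0.02310
  = ln(1.586) / 0.02310 = 0.4612 / 0.02310 = 19.97 h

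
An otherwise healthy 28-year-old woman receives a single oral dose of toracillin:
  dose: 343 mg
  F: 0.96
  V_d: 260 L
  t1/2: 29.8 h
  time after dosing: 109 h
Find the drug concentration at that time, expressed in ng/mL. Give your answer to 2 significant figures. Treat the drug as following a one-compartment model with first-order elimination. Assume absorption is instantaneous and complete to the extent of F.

Amount reaching circulation = F × Dose = 0.96 × 343.0 = 329.3 mg
C₀ = F·Dose / Vd = 329.3 / 260 = 1.267 mg/L
k = ln2 / t½ = 0.693147 / 29.8 = 0.02326 h⁻¹
C = C₀ · e^(−k·t) = 1.267 × e^(−0.02326 × 109)
  = 1.267 × 0.07923 = 0.1004 mg/L
Convert: 0.1004 mg/L × 1000 = 100.4 ng/mL

100 ng/mL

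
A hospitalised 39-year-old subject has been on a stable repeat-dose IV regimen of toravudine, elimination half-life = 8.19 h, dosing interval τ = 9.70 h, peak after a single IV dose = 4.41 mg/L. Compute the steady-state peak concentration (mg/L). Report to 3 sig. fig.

7.88 mg/L

k = ln2 / t½ = 0.693147 / 8.19 = 0.08463 h⁻¹
e^(−kτ) = e^(−0.08463 × 9.70) = 0.4400
Accumulation ratio R = 1 / (1 − e^(−kτ)) = 1 / (1 − 0.4400) = 1.786
Steady-state peak = C₀ × R = 4.41 × 1.786 = 7.876 mg/L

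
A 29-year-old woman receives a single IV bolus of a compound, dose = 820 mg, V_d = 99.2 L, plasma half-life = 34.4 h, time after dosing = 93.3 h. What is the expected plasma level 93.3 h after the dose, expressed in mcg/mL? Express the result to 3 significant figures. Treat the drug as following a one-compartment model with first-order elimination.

1.26 mcg/mL

C₀ = Dose / Vd = 820.0 / 99.2 = 8.266 mg/L
k = ln2 / t½ = 0.693147 / 34.4 = 0.02015 h⁻¹
C = C₀ · e^(−k·t) = 8.266 × e^(−0.02015 × 93.3)
  = 8.266 × 0.1526 = 1.261 mg/L
(1.261 mg/L = 1.261 mcg/mL)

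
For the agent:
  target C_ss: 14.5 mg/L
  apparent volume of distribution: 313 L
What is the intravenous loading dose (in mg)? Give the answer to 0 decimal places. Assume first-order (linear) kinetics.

LD = Css × Vd = 14.5 × 313 = 4539 mg

4539 mg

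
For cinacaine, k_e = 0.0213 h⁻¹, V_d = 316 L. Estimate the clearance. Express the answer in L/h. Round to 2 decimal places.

6.73 L/h

CL = k × Vd = 0.0213 × 316 = 6.731 L/h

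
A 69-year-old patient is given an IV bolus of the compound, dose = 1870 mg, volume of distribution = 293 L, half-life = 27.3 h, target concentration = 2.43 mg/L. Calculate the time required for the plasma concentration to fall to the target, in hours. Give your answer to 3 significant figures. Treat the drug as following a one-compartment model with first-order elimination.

38.0 h

C₀ = Dose / Vd = 1870 / 293 = 6.382 mg/L
k = ln2 / t½ = 0.693147 / 27.3 = 0.02539 h⁻¹
t = ln(C₀ / C) / k = ln(6.382 / 2.43) / 0.02539
  = ln(2.626) / 0.02539 = 0.9655 / 0.02539 = 38.03 h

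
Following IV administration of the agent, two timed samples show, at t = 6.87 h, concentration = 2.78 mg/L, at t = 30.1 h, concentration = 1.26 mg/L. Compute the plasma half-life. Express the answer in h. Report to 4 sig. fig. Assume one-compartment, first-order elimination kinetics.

k = ln(C₁/C₂) / (t₂ − t₁) = ln(2.78/1.26) / (30.1 − 6.87)
  = 0.7913 / 23.23 = 0.03406 h⁻¹
t½ = ln2 / k = 0.693147 / 0.03406 = 20.35 h

20.35 h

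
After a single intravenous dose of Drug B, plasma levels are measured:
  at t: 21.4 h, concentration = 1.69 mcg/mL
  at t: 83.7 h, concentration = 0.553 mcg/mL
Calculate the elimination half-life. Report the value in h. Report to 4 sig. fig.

38.66 h

k = ln(C₁/C₂) / (t₂ − t₁) = ln(1.69/0.553) / (83.7 − 21.4)
  = 1.117 / 62.30 = 0.01793 h⁻¹
t½ = ln2 / k = 0.693147 / 0.01793 = 38.66 h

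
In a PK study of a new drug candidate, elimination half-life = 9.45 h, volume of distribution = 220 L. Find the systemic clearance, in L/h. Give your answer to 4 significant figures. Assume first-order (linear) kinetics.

16.14 L/h

k = ln2 / t½ = 0.693147 / 9.45 = 0.07335 h⁻¹
CL = k × Vd = 0.07335 × 220 = 16.14 L/h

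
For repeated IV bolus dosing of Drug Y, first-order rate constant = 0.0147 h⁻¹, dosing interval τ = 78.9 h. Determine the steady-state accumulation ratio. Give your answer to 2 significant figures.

e^(−kτ) = e^(−0.01470 × 78.9) = 0.3135
Accumulation ratio R = 1 / (1 − e^(−kτ)) = 1 / (1 − 0.3135) = 1.457

1.5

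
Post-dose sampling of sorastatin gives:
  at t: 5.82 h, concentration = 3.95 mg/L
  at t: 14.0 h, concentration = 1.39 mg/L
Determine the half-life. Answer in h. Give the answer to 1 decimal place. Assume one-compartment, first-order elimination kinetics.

5.4 h

k = ln(C₁/C₂) / (t₂ − t₁) = ln(3.95/1.39) / (14.0 − 5.82)
  = 1.044 / 8.180 = 0.1276 h⁻¹
t½ = ln2 / k = 0.693147 / 0.1276 = 5.432 h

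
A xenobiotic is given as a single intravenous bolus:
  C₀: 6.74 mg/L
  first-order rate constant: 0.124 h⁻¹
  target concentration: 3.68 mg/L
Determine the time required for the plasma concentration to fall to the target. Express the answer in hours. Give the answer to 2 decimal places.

4.88 h

t = ln(C₀ / C) / k = ln(6.740 / 3.68) / 0.1240
  = ln(1.832) / 0.1240 = 0.6054 / 0.1240 = 4.882 h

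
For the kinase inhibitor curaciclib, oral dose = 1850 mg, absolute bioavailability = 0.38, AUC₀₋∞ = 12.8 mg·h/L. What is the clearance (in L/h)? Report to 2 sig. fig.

55 L/h

CL = F·Dose / AUC = 0.38 × 1850 / 12.8 = 54.92 L/h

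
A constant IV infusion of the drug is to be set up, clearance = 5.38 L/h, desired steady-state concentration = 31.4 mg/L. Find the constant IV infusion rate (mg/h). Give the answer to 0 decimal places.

At steady state, infusion rate R₀ = Css × CL = 31.4 × 5.380 = 168.9 mg/h

169 mg/h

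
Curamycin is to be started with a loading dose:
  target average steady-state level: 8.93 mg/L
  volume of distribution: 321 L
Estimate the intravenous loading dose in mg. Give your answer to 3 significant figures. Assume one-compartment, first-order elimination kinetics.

2870 mg

LD = Css × Vd = 8.93 × 321 = 2867 mg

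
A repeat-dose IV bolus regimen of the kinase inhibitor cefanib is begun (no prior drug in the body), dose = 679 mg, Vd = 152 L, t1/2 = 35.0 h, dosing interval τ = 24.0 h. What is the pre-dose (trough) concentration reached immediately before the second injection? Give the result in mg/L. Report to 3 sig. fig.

2.78 mg/L

C₀ per dose = Dose / Vd = 679 / 152 = 4.467 mg/L
k = ln2 / t½ = 0.693147 / 35.0 = 0.01980 h⁻¹
Fraction remaining after one interval: r = e^(−kτ) = e^(−0.01980 × 24.0) = 0.6218
Before dose 2, 1 dose has been given (aged 1τ).
C_trough = C₀ × r = 4.467 × 0.6218 = 2.778 mg/L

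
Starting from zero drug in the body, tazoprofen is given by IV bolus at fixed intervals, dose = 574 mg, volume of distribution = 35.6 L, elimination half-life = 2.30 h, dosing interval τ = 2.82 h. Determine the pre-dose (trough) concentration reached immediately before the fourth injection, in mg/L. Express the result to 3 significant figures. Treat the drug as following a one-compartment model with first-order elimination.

11.1 mg/L

C₀ per dose = Dose / Vd = 574 / 35.6 = 16.12 mg/L
k = ln2 / t½ = 0.693147 / 2.30 = 0.3014 h⁻¹
Fraction remaining after one interval: r = e^(−kτ) = e^(−0.3014 × 2.82) = 0.4274
Before dose 4, 3 doses have been given (aged 1τ, 2τ, 3τ).
C_trough = C₀ × (r + r² + … + r^3) = C₀ × r(1−r^3)/(1−r)
        = 16.12 × 0.4274 × (1 − 0.07807) / (1 − 0.4274) = 11.09 mg/L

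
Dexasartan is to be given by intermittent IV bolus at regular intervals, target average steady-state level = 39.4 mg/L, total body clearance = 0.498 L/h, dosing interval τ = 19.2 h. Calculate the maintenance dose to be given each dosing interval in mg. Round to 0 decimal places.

At steady state, Dose/τ = Css × CL.
Dose = Css × CL × τ = 39.4 × 0.4980 × 19.2 = 376.7 mg

377 mg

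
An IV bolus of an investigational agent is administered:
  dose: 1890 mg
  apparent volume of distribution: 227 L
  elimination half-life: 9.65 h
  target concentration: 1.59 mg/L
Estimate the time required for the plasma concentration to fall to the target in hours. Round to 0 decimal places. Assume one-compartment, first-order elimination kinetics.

C₀ = Dose / Vd = 1890 / 227 = 8.326 mg/L
k = ln2 / t½ = 0.693147 / 9.65 = 0.07183 h⁻¹
t = ln(C₀ / C) / k = ln(8.326 / 1.59) / 0.07183
  = ln(5.236) / 0.07183 = 1.656 / 0.07183 = 23.05 h

23 h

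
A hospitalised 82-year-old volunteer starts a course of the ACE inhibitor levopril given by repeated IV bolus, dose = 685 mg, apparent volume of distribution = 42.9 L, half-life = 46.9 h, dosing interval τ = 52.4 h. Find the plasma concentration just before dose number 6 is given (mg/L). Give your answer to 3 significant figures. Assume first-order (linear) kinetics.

C₀ per dose = Dose / Vd = 685 / 42.9 = 15.97 mg/L
k = ln2 / t½ = 0.693147 / 46.9 = 0.01478 h⁻¹
Fraction remaining after one interval: r = e^(−kτ) = e^(−0.01478 × 52.4) = 0.4609
Before dose 6, 5 doses have been given (aged 1τ, 2τ, 3τ, 4τ, 5τ).
C_trough = C₀ × (r + r² + … + r^5) = C₀ × r(1−r^5)/(1−r)
        = 15.97 × 0.4609 × (1 − 0.02080) / (1 − 0.4609) = 13.37 mg/L

13.4 mg/L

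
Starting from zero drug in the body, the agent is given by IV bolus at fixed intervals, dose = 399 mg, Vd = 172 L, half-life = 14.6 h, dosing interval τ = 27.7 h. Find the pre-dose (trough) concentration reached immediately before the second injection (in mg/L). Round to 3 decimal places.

0.623 mg/L

C₀ per dose = Dose / Vd = 399 / 172 = 2.320 mg/L
k = ln2 / t½ = 0.693147 / 14.6 = 0.04748 h⁻¹
Fraction remaining after one interval: r = e^(−kτ) = e^(−0.04748 × 27.7) = 0.2684
Before dose 2, 1 dose has been given (aged 1τ).
C_trough = C₀ × r = 2.320 × 0.2684 = 0.6227 mg/L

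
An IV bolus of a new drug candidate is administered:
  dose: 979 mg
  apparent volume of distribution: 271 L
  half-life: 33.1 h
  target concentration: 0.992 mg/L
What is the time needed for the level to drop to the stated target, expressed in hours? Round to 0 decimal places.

62 h

C₀ = Dose / Vd = 979.0 / 271 = 3.613 mg/L
k = ln2 / t½ = 0.693147 / 33.1 = 0.02094 h⁻¹
t = ln(C₀ / C) / k = ln(3.613 / 0.992) / 0.02094
  = ln(3.642) / 0.02094 = 1.293 / 0.02094 = 61.75 h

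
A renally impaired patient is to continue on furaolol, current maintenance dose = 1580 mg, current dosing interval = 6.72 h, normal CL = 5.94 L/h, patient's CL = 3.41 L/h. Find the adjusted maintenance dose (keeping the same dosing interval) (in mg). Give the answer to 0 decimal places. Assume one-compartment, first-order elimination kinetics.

To keep the same average steady-state level, dosing rate must scale with clearance.
CL ratio = 3.41 / 5.94 = 0.5741
New dose (same interval) = 1580 × 0.5741 = 907.1 mg

907 mg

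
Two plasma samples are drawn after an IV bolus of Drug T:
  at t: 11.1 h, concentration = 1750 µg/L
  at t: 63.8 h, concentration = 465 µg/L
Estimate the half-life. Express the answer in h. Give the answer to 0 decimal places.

k = ln(C₁/C₂) / (t₂ − t₁) = ln(1750/465) / (63.8 − 11.1)
  = 1.325 / 52.70 = 0.02514 h⁻¹
t½ = ln2 / k = 0.693147 / 0.02514 = 27.57 h

28 h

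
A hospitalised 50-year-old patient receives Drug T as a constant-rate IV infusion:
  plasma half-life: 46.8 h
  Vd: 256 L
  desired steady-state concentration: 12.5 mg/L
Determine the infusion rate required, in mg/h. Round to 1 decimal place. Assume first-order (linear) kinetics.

47.4 mg/h

k = ln2 / t½ = 0.693147 / 46.8 = 0.01481 h⁻¹
CL = k × Vd = 0.01481 × 256 = 3.791 L/h
At steady state, infusion rate R₀ = Css × CL = 12.5 × 3.791 = 47.39 mg/h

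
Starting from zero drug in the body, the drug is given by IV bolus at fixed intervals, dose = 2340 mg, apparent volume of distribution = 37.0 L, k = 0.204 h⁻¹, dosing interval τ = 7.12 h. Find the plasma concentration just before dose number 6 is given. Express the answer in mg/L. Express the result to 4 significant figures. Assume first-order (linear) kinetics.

C₀ per dose = Dose / Vd = 2340 / 37.0 = 63.24 mg/L
Fraction remaining after one interval: r = e^(−kτ) = e^(−0.2040 × 7.12) = 0.2340
Before dose 6, 5 doses have been given (aged 1τ, 2τ, 3τ, 4τ, 5τ).
C_trough = C₀ × (r + r² + … + r^5) = C₀ × r(1−r^5)/(1−r)
        = 63.24 × 0.2340 × (1 − 0.0007016) / (1 − 0.2340) = 19.31 mg/L

19.31 mg/L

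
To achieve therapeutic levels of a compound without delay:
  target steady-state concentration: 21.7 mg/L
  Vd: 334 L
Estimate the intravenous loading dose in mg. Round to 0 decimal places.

7248 mg

LD = Css × Vd = 21.7 × 334 = 7248 mg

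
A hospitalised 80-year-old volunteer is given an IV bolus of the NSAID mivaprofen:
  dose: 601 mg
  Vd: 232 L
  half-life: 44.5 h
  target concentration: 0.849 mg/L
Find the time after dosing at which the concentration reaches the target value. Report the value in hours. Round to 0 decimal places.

72 h

C₀ = Dose / Vd = 601.0 / 232 = 2.591 mg/L
k = ln2 / t½ = 0.693147 / 44.5 = 0.01558 h⁻¹
t = ln(C₀ / C) / k = ln(2.591 / 0.849) / 0.01558
  = ln(3.052) / 0.01558 = 1.116 / 0.01558 = 71.63 h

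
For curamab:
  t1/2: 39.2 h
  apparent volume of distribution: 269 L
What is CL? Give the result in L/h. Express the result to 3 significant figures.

k = ln2 / t½ = 0.693147 / 39.2 = 0.01768 h⁻¹
CL = k × Vd = 0.01768 × 269 = 4.756 L/h

4.76 L/h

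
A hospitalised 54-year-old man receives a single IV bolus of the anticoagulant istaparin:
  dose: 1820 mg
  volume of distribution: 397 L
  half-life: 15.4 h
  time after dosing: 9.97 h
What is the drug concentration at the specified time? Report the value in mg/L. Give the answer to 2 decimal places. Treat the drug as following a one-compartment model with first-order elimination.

2.93 mg/L

C₀ = Dose / Vd = 1820 / 397 = 4.584 mg/L
k = ln2 / t½ = 0.693147 / 15.4 = 0.04501 h⁻¹
C = C₀ · e^(−k·t) = 4.584 × e^(−0.04501 × 9.97)
  = 4.584 × 0.6384 = 2.926 mg/L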